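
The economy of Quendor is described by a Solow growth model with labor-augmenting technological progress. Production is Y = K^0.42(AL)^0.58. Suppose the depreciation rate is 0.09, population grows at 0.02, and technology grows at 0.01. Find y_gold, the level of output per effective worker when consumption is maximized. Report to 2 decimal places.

y_gold ≈ 2.48

Capital per effective worker breaks even when investment replaces (n + g + δ)·k; here n + g + δ = 0.12.
At the golden rule the marginal product of capital equals n+g+δ: 0.42·k^(0.42−1) = 0.12. Solving, k_gold = (0.42/0.12)^(1/0.58) ≈ 8.6706.
Output: y_gold = k_gold^0.42 = 8.6706^0.42 ≈ 2.4773.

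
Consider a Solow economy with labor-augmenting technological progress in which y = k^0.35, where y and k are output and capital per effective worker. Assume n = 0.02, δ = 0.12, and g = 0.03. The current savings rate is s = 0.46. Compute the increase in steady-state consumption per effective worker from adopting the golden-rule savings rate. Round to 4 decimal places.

Δc ≈ 0.0360

n + g + δ = 0.02 + 0.03 + 0.12 = 0.17.
Current steady state (s = 0.46): k* = (0.46/0.17)^(1/0.65) ≈ 4.6248, y* = 4.6248^0.35 ≈ 1.7092, c* = (1−0.46)·1.7092 ≈ 0.9229.
Golden rule sets MPK = n+g+δ: 0.35·k^(0.35−1) = 0.17, so k_gold = (0.35/0.17)^(1/0.65) ≈ 3.0373.
y_gold = 3.0373^0.35 ≈ 1.4753, c_gold = y_gold − 0.17·k_gold ≈ 0.9589.
Gain: Δc = 0.9589 − 0.9229 ≈ 0.0360.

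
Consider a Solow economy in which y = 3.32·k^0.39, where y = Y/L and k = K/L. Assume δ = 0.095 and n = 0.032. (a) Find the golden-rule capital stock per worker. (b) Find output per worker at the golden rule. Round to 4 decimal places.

(a) k_gold ≈ 44.9897; (b) y_gold ≈ 14.6505

Capital per worker breaks even when investment replaces (n + δ)·k; here n + δ = 0.127.
Maximizing c = f(k) − (n+δ)·k gives f'(k) = n+δ, i.e. 0.39·3.32·k^(0.39−1) = 0.127, so k_gold = (0.39·3.32/0.127)^(1/0.61) ≈ 44.9897.
y_gold = 3.32·44.9897^0.39 ≈ 14.6505.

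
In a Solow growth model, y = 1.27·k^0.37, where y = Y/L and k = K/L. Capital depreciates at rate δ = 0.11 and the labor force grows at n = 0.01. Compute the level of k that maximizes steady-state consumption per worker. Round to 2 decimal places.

k_gold ≈ 8.73

The effective depreciation rate is n + δ = 0.01 + 0.11 = 0.12.
At the golden rule the marginal product of capital equals n+δ: 0.37·1.27·k^(0.37−1) = 0.12. Solving, k_gold = (0.37·1.27/0.12)^(1/0.63) ≈ 8.7295.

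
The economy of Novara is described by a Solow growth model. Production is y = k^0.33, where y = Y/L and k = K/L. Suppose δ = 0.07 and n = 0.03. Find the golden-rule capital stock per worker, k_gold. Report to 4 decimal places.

Capital per worker breaks even when investment replaces (n + δ)·k; here n + δ = 0.1.
Setting f'(k) = n+δ gives 0.33·k^(0.33−1) = 0.1, hence k_gold = (0.33/0.1)^(1/0.67) ≈ 5.9416.

k_gold ≈ 5.9416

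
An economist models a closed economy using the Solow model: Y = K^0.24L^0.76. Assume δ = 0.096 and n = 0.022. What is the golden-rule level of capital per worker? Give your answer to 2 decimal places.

k_gold ≈ 2.55

Break-even investment rate: n + δ = 0.022 + 0.096 = 0.118.
Setting f'(k) = n+δ gives 0.24·k^(0.24−1) = 0.118, hence k_gold = (0.24/0.118)^(1/0.76) ≈ 2.5451.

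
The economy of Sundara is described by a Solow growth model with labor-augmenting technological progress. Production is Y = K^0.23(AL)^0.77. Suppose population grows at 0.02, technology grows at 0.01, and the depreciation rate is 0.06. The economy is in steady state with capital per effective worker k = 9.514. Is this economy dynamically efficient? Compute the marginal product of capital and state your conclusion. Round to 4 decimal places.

n + g + δ = 0.02 + 0.01 + 0.06 = 0.09.
MPK = 0.23·k^(0.23−1) = 0.23·9.514^(-0.77) ≈ 0.0406.
MPK < 0.09, so the economy is dynamically inefficient (over-saving).

dynamically inefficient; MPK ≈ 0.0406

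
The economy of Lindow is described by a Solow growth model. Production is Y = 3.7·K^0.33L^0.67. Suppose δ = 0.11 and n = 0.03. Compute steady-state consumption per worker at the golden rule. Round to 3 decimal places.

Capital per worker breaks even when investment replaces (n + δ)·k; here n + δ = 0.14.
Golden rule sets MPK = n+δ: 0.33·3.7·k^(0.33−1) = 0.14, so k_gold = (0.33·3.7/0.14)^(1/0.67) ≈ 25.3432.
y_gold = 3.7·25.3432^0.33 ≈ 10.7517.
c_gold = y_gold − (n+δ)·k_gold = 10.7517 − 0.14·25.3432 ≈ 7.2036.

c_gold ≈ 7.204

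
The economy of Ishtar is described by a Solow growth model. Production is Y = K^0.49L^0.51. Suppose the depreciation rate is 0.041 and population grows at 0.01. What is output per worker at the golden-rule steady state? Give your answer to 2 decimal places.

Break-even investment rate: n + δ = 0.01 + 0.041 = 0.051.
Maximizing c = f(k) − (n+δ)·k gives f'(k) = n+δ, i.e. 0.49·k^(0.49−1) = 0.051, so k_gold = (0.49/0.051)^(1/0.51) ≈ 84.4729.
Output: y_gold = k_gold^0.49 = 84.4729^0.49 ≈ 8.7921.

y_gold ≈ 8.79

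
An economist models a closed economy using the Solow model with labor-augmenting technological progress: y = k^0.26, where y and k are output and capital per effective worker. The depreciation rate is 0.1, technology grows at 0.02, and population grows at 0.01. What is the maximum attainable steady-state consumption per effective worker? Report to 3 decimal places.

c_gold ≈ 0.944

Break-even investment rate: n + g + δ = 0.01 + 0.02 + 0.1 = 0.13.
At the golden rule the marginal product of capital equals n+g+δ: 0.26·k^(0.26−1) = 0.13. Solving, k_gold = (0.26/0.13)^(1/0.74) ≈ 2.5515.
y_gold = 2.5515^0.26 ≈ 1.2758.
c_gold = y_gold − (n+g+δ)·k_gold = 1.2758 − 0.13·2.5515 ≈ 0.9441.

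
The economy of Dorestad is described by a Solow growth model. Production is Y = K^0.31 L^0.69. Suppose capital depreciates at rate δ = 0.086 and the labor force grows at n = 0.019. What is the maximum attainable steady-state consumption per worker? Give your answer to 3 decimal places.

c_gold ≈ 1.122

n + δ = 0.019 + 0.086 = 0.105.
Setting f'(k) = n+δ gives 0.31·k^(0.31−1) = 0.105, hence k_gold = (0.31/0.105)^(1/0.69) ≈ 4.8019.
y_gold = 4.8019^0.31 ≈ 1.6264.
c_gold = y_gold − (n+δ)·k_gold = 1.6264 − 0.105·4.8019 ≈ 1.1222.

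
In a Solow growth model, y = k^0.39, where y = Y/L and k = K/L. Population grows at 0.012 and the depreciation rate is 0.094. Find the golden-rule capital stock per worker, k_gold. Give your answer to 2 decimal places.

n + δ = 0.012 + 0.094 = 0.106.
Maximizing c = f(k) − (n+δ)·k gives f'(k) = n+δ, i.e. 0.39·k^(0.39−1) = 0.106, so k_gold = (0.39/0.106)^(1/0.61) ≈ 8.4620.

k_gold ≈ 8.46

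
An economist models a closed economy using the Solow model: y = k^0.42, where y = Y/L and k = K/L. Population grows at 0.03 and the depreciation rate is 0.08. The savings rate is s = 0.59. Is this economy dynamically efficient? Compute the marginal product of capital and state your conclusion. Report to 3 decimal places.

Capital per worker breaks even when investment replaces (n + δ)·k; here n + δ = 0.11.
Steady-state k*: s·k^0.42 = 0.11·k gives k* = (0.59/0.11)^(1/0.58) ≈ 18.1004.
MPK = 0.42·18.1004^(-0.58) ≈ 0.0783.
MPK < n+δ = 0.11, so the economy is dynamically inefficient (over-saving).

dynamically inefficient; MPK ≈ 0.078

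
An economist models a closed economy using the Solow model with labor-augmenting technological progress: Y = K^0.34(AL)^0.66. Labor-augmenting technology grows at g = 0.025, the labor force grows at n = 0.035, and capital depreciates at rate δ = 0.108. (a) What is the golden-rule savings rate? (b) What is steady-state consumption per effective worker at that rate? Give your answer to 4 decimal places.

(a) s_gold = 0.3400; (b) c_gold ≈ 0.9490

n + g + δ = 0.035 + 0.025 + 0.108 = 0.168.
For Cobb-Douglas, s_gold equals capital's share: s_gold = 0.34.
At the golden rule the marginal product of capital equals n+g+δ: 0.34·k^(0.34−1) = 0.168. Solving, k_gold = (0.34/0.168)^(1/0.66) ≈ 2.9100.
y_gold = 2.9100^0.34 ≈ 1.4379; c_gold = (1−0.34)·y_gold ≈ 0.9490.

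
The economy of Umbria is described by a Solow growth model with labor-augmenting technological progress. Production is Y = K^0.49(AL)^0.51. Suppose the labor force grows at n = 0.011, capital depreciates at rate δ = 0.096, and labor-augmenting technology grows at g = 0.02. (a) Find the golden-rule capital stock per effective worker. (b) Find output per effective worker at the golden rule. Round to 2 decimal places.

(a) k_gold ≈ 14.12; (b) y_gold ≈ 3.66

The effective depreciation rate is n + g + δ = 0.011 + 0.02 + 0.096 = 0.127.
Setting f'(k) = n+g+δ gives 0.49·k^(0.49−1) = 0.127, hence k_gold = (0.49/0.127)^(1/0.51) ≈ 14.1185.
y_gold = 14.1185^0.49 ≈ 3.6593.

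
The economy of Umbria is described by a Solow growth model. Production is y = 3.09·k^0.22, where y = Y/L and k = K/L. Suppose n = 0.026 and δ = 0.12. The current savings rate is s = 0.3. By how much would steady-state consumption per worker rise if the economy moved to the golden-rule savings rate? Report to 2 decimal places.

Capital per worker breaks even when investment replaces (n + δ)·k; here n + δ = 0.146.
Current steady state (s = 0.3): k* = (0.3·3.09/0.146)^(1/0.78) ≈ 10.6939, y* = 3.09·10.6939^0.22 ≈ 5.2044, c* = (1−0.3)·5.2044 ≈ 3.6431.
Maximizing c = f(k) − (n+δ)·k gives f'(k) = n+δ, i.e. 0.22·3.09·k^(0.22−1) = 0.146, so k_gold = (0.22·3.09/0.146)^(1/0.78) ≈ 7.1853.
y_gold = 3.09·7.1853^0.22 ≈ 4.7684, c_gold = y_gold − 0.146·k_gold ≈ 3.7194.
Gain: Δc = 3.7194 − 3.6431 ≈ 0.0763.

Δc ≈ 0.08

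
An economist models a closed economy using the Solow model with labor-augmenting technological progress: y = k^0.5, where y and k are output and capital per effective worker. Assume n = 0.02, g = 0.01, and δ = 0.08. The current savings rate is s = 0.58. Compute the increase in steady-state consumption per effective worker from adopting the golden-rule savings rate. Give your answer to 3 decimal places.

Δc ≈ 0.058

Capital per effective worker breaks even when investment replaces (n + g + δ)·k; here n + g + δ = 0.11.
Current steady state (s = 0.58): k* = (0.58/0.11)^(1/0.5) ≈ 27.8017, y* = 27.8017^0.5 ≈ 5.2727, c* = (1−0.58)·5.2727 ≈ 2.2145.
Setting f'(k) = n+g+δ gives 0.5·k^(0.5−1) = 0.11, hence k_gold = (0.5/0.11)^(1/0.5) ≈ 20.6612.
y_gold = 20.6612^0.5 ≈ 4.5455, c_gold = y_gold − 0.11·k_gold ≈ 2.2727.
Gain: Δc = 2.2727 − 2.2145 ≈ 0.0582.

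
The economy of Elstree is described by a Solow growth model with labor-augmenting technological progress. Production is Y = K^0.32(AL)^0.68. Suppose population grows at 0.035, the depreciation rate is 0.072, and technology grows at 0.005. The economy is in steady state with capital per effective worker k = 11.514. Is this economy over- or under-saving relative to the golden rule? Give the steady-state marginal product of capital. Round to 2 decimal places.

over-saving; MPK ≈ 0.06

Break-even investment rate: n + g + δ = 0.035 + 0.005 + 0.072 = 0.112.
MPK = 0.32·k^(0.32−1) = 0.32·11.514^(-0.68) ≈ 0.0607.
MPK < 0.112, so the economy is dynamically inefficient (over-saving).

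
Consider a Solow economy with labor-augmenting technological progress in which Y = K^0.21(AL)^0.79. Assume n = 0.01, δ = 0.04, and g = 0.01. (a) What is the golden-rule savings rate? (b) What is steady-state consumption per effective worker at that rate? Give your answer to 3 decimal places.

(a) s_gold = 0.210; (b) c_gold ≈ 1.102

n + g + δ = 0.01 + 0.01 + 0.04 = 0.06.
For Cobb-Douglas, s_gold equals capital's share: s_gold = 0.21.
Golden rule sets MPK = n+g+δ: 0.21·k^(0.21−1) = 0.06, so k_gold = (0.21/0.06)^(1/0.79) ≈ 4.8831.
y_gold = 4.8831^0.21 ≈ 1.3952; c_gold = (1−0.21)·y_gold ≈ 1.1022.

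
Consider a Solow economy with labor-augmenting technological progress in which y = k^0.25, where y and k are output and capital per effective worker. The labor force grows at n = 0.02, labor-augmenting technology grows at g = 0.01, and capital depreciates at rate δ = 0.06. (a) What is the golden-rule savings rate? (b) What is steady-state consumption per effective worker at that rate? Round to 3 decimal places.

The effective depreciation rate is n + g + δ = 0.02 + 0.01 + 0.06 = 0.09.
For Cobb-Douglas, s_gold equals capital's share: s_gold = 0.25.
Setting f'(k) = n+g+δ gives 0.25·k^(0.25−1) = 0.09, hence k_gold = (0.25/0.09)^(1/0.75) ≈ 3.9048.
y_gold = 3.9048^0.25 ≈ 1.4057; c_gold = (1−0.25)·y_gold ≈ 1.0543.

(a) s_gold = 0.250; (b) c_gold ≈ 1.054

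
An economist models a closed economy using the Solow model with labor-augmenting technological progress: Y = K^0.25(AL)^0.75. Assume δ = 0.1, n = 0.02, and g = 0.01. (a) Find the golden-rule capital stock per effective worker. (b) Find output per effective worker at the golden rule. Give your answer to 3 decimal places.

(a) k_gold ≈ 2.391; (b) y_gold ≈ 1.244

n + g + δ = 0.02 + 0.01 + 0.1 = 0.13.
At the golden rule the marginal product of capital equals n+g+δ: 0.25·k^(0.25−1) = 0.13. Solving, k_gold = (0.25/0.13)^(1/0.75) ≈ 2.3915.
y_gold = 2.3915^0.25 ≈ 1.2436.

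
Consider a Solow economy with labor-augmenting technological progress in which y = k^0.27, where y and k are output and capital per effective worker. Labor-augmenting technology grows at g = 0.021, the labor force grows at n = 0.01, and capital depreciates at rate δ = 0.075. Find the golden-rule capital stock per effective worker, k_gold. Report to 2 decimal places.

The effective depreciation rate is n + g + δ = 0.01 + 0.021 + 0.075 = 0.106.
Golden rule sets MPK = n+g+δ: 0.27·k^(0.27−1) = 0.106, so k_gold = (0.27/0.106)^(1/0.73) ≈ 3.5995.

k_gold ≈ 3.60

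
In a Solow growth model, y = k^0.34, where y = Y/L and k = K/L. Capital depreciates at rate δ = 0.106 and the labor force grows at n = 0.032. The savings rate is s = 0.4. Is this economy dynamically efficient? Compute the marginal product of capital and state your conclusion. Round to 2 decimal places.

The effective depreciation rate is n + δ = 0.032 + 0.106 = 0.138.
Steady-state k*: s·k^0.34 = 0.138·k gives k* = (0.4/0.138)^(1/0.66) ≈ 5.0150.
MPK = 0.34·5.0150^(-0.66) ≈ 0.1173.
MPK < n+δ = 0.138, so the economy is dynamically inefficient (over-saving).

dynamically inefficient; MPK ≈ 0.12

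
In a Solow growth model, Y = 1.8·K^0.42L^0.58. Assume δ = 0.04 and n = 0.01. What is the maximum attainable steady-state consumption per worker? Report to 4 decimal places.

The effective depreciation rate is n + δ = 0.01 + 0.04 = 0.05.
Golden rule sets MPK = n+δ: 0.42·1.8·k^(0.42−1) = 0.05, so k_gold = (0.42·1.8/0.05)^(1/0.58) ≈ 108.0712.
y_gold = 1.8·108.0712^0.42 ≈ 12.8656.
c_gold = y_gold − (n+δ)·k_gold = 12.8656 − 0.05·108.0712 ≈ 7.4621.

c_gold ≈ 7.4621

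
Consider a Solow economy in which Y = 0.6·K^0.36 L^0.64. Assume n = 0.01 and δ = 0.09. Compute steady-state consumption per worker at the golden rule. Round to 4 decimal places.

Break-even investment rate: n + δ = 0.01 + 0.09 = 0.1.
Golden rule sets MPK = n+δ: 0.36·0.6·k^(0.36−1) = 0.1, so k_gold = (0.36·0.6/0.1)^(1/0.64) ≈ 3.3311.
y_gold = 0.6·3.3311^0.36 ≈ 0.9253.
c_gold = y_gold − (n+δ)·k_gold = 0.9253 − 0.1·3.3311 ≈ 0.5922.

c_gold ≈ 0.5922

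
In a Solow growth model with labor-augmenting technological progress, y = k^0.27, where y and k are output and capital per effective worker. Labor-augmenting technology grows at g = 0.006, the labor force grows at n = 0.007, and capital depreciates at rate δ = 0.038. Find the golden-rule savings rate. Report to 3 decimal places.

s_gold = 0.270

n + g + δ = 0.007 + 0.006 + 0.038 = 0.051.
At the golden rule MPK = n+g+δ, and in any Cobb-Douglas steady state s = (n+g+δ)·k/y = MPK·k/y = capital's share 0.27.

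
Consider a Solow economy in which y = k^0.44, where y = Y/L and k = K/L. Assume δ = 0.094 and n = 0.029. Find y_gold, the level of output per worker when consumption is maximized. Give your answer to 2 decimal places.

Capital per worker breaks even when investment replaces (n + δ)·k; here n + δ = 0.123.
Setting f'(k) = n+δ gives 0.44·k^(0.44−1) = 0.123, hence k_gold = (0.44/0.123)^(1/0.56) ≈ 9.7382.
Output: y_gold = k_gold^0.44 = 9.7382^0.44 ≈ 2.7223.

y_gold ≈ 2.72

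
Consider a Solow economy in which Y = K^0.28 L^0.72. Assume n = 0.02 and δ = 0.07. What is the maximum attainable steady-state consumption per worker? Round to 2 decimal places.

c_gold ≈ 1.12

Break-even investment rate: n + δ = 0.02 + 0.07 = 0.09.
At the golden rule the marginal product of capital equals n+δ: 0.28·k^(0.28−1) = 0.09. Solving, k_gold = (0.28/0.09)^(1/0.72) ≈ 4.8373.
y_gold = 4.8373^0.28 ≈ 1.5549.
c_gold = y_gold − (n+δ)·k_gold = 1.5549 − 0.09·4.8373 ≈ 1.1195.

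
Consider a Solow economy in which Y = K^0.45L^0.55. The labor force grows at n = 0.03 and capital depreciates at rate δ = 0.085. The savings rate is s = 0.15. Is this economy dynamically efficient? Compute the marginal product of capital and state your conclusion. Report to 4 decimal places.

Capital per worker breaks even when investment replaces (n + δ)·k; here n + δ = 0.115.
Steady-state k*: s·k^0.45 = 0.115·k gives k* = (0.15/0.115)^(1/0.55) ≈ 1.6211.
MPK = 0.45·1.6211^(-0.55) ≈ 0.3450.
MPK > n+δ = 0.115, so the economy is dynamically efficient (under-saving).

dynamically efficient; MPK ≈ 0.3450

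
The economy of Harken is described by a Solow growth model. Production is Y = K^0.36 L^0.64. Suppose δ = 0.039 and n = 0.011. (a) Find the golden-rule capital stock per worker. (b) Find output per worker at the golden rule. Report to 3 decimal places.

Capital per worker breaks even when investment replaces (n + δ)·k; here n + δ = 0.05.
Golden rule sets MPK = n+δ: 0.36·k^(0.36−1) = 0.05, so k_gold = (0.36/0.05)^(1/0.64) ≈ 21.8566.
y_gold = 21.8566^0.36 ≈ 3.0356.

(a) k_gold ≈ 21.857; (b) y_gold ≈ 3.036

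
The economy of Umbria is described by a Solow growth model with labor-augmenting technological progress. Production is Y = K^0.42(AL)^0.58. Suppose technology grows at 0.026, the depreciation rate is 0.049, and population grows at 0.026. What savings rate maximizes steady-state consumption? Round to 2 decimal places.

s_gold = 0.42

The effective depreciation rate is n + g + δ = 0.026 + 0.026 + 0.049 = 0.101.
At the golden rule MPK = n+g+δ, and in any Cobb-Douglas steady state s = (n+g+δ)·k/y = MPK·k/y = capital's share 0.42.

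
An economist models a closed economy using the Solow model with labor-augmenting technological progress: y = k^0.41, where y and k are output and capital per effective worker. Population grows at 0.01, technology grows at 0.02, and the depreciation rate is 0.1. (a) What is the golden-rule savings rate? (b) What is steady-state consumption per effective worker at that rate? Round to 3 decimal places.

(a) s_gold = 0.410; (b) c_gold ≈ 1.311

Break-even investment rate: n + g + δ = 0.01 + 0.02 + 0.1 = 0.13.
For Cobb-Douglas, s_gold equals capital's share: s_gold = 0.41.
Golden rule sets MPK = n+g+δ: 0.41·k^(0.41−1) = 0.13, so k_gold = (0.41/0.13)^(1/0.59) ≈ 7.0064.
y_gold = 7.0064^0.41 ≈ 2.2215; c_gold = (1−0.41)·y_gold ≈ 1.3107.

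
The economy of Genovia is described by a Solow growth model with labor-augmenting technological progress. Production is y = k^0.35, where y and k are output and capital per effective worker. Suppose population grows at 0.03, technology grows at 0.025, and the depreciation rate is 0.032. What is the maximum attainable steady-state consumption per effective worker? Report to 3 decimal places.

c_gold ≈ 1.375

The effective depreciation rate is n + g + δ = 0.03 + 0.025 + 0.032 = 0.087.
Golden rule sets MPK = n+g+δ: 0.35·k^(0.35−1) = 0.087, so k_gold = (0.35/0.087)^(1/0.65) ≈ 8.5129.
y_gold = 8.5129^0.35 ≈ 2.1161.
c_gold = y_gold − (n+g+δ)·k_gold = 2.1161 − 0.087·8.5129 ≈ 1.3754.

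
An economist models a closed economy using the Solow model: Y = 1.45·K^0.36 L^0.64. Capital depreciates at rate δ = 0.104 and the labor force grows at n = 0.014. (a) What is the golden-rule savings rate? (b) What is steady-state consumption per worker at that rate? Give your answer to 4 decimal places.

(a) s_gold = 0.3600; (b) c_gold ≈ 2.1419

n + δ = 0.014 + 0.104 = 0.118.
For Cobb-Douglas, s_gold equals capital's share: s_gold = 0.36.
Golden rule sets MPK = n+δ: 0.36·1.45·k^(0.36−1) = 0.118, so k_gold = (0.36·1.45/0.118)^(1/0.64) ≈ 10.2104.
y_gold = 1.45·10.2104^0.36 ≈ 3.3468; c_gold = (1−0.36)·y_gold ≈ 2.1419.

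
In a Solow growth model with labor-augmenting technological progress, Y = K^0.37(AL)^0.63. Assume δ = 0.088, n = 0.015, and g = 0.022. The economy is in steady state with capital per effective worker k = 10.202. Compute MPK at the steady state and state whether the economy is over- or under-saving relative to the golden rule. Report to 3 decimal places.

over-saving; MPK ≈ 0.086

Capital per effective worker breaks even when investment replaces (n + g + δ)·k; here n + g + δ = 0.125.
MPK = 0.37·k^(0.37−1) = 0.37·10.202^(-0.63) ≈ 0.0857.
MPK < 0.125, so the economy is dynamically inefficient (over-saving).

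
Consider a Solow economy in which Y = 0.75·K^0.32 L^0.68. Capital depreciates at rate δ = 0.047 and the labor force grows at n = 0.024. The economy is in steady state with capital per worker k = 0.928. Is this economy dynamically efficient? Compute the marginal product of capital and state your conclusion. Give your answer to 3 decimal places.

The effective depreciation rate is n + δ = 0.024 + 0.047 = 0.071.
MPK = 0.32·0.75·k^(0.32−1) = 0.32·0.75·0.928^(-0.68) ≈ 0.2525.
MPK > 0.071, so the economy is dynamically efficient (under-saving).

dynamically efficient; MPK ≈ 0.253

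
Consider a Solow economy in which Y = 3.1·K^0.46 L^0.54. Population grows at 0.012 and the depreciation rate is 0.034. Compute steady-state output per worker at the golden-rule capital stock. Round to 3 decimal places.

y_gold ≈ 57.780

The effective depreciation rate is n + δ = 0.012 + 0.034 = 0.046.
At the golden rule the marginal product of capital equals n+δ: 0.46·3.1·k^(0.46−1) = 0.046. Solving, k_gold = (0.46·3.1/0.046)^(1/0.54) ≈ 577.8045.
Output: y_gold = 3.1·k_gold^0.46 = 3.1·577.8045^0.46 ≈ 57.7804.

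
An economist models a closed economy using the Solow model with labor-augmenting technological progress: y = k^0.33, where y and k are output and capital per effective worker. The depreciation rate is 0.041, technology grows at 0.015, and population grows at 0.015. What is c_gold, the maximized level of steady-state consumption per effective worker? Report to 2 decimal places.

c_gold ≈ 1.43

The effective depreciation rate is n + g + δ = 0.015 + 0.015 + 0.041 = 0.071.
Setting f'(k) = n+g+δ gives 0.33·k^(0.33−1) = 0.071, hence k_gold = (0.33/0.071)^(1/0.67) ≈ 9.9061.
y_gold = 9.9061^0.33 ≈ 2.1313.
c_gold = y_gold − (n+g+δ)·k_gold = 2.1313 − 0.071·9.9061 ≈ 1.4280.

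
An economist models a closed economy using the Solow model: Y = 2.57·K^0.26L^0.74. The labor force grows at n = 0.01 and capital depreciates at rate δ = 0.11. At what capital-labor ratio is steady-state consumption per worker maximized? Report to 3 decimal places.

k_gold ≈ 10.180

Capital per worker breaks even when investment replaces (n + δ)·k; here n + δ = 0.12.
At the golden rule the marginal product of capital equals n+δ: 0.26·2.57·k^(0.26−1) = 0.12. Solving, k_gold = (0.26·2.57/0.12)^(1/0.74) ≈ 10.1797.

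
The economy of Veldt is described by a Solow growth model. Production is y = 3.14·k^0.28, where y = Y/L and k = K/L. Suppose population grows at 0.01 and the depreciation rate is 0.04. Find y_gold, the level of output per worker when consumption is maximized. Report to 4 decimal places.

n + δ = 0.01 + 0.04 = 0.05.
At the golden rule the marginal product of capital equals n+δ: 0.28·3.14·k^(0.28−1) = 0.05. Solving, k_gold = (0.28·3.14/0.05)^(1/0.72) ≈ 53.6204.
Output: y_gold = 3.14·k_gold^0.28 = 3.14·53.6204^0.28 ≈ 9.5751.

y_gold ≈ 9.5751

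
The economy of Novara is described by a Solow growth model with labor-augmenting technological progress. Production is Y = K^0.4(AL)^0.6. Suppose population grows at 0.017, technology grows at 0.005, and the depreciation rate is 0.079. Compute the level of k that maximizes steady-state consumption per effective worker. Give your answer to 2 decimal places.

n + g + δ = 0.017 + 0.005 + 0.079 = 0.101.
Setting f'(k) = n+g+δ gives 0.4·k^(0.4−1) = 0.101, hence k_gold = (0.4/0.101)^(1/0.6) ≈ 9.9136.

k_gold ≈ 9.91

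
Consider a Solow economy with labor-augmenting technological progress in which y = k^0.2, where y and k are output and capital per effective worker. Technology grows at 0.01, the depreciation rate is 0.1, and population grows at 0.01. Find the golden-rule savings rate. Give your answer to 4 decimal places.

n + g + δ = 0.01 + 0.01 + 0.1 = 0.12.
At the golden rule MPK = n+g+δ, and in any Cobb-Douglas steady state s = (n+g+δ)·k/y = MPK·k/y = capital's share 0.2.

s_gold = 0.2000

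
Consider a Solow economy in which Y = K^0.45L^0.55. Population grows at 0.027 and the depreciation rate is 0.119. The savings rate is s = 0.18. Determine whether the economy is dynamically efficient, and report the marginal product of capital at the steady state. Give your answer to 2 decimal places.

The effective depreciation rate is n + δ = 0.027 + 0.119 = 0.146.
Steady-state k*: s·k^0.45 = 0.146·k gives k* = (0.18/0.146)^(1/0.55) ≈ 1.4632.
MPK = 0.45·1.4632^(-0.55) ≈ 0.3650.
MPK > n+δ = 0.146, so the economy is dynamically efficient (under-saving).

dynamically efficient; MPK ≈ 0.36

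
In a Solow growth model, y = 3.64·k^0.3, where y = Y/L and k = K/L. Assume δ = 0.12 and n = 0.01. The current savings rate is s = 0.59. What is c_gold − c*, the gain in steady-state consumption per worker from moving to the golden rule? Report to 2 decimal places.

Δc ≈ 1.38

The effective depreciation rate is n + δ = 0.01 + 0.12 = 0.13.
Current steady state (s = 0.59): k* = (0.59·3.64/0.13)^(1/0.7) ≈ 54.9559, y* = 3.64·54.9559^0.3 ≈ 12.1089, c* = (1−0.59)·12.1089 ≈ 4.9647.
Setting f'(k) = n+δ gives 0.3·3.64·k^(0.3−1) = 0.13, hence k_gold = (0.3·3.64/0.13)^(1/0.7) ≈ 20.9122.
y_gold = 3.64·20.9122^0.3 ≈ 9.0619, c_gold = y_gold − 0.13·k_gold ≈ 6.3434.
Gain: Δc = 6.3434 − 4.9647 ≈ 1.3787.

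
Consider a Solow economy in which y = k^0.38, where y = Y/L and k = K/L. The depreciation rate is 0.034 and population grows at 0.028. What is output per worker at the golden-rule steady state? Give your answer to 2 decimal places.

Break-even investment rate: n + δ = 0.028 + 0.034 = 0.062.
Setting f'(k) = n+δ gives 0.38·k^(0.38−1) = 0.062, hence k_gold = (0.38/0.062)^(1/0.62) ≈ 18.6203.
Output: y_gold = k_gold^0.38 = 18.6203^0.38 ≈ 3.0381.

y_gold ≈ 3.04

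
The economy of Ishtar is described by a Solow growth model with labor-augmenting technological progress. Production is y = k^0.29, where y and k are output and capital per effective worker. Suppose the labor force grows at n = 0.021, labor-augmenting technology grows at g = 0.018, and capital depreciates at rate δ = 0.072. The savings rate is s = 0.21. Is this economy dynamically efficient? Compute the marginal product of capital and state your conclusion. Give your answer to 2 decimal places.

dynamically efficient; MPK ≈ 0.15

Break-even investment rate: n + g + δ = 0.021 + 0.018 + 0.072 = 0.111.
Steady-state k*: s·k^0.29 = 0.111·k gives k* = (0.21/0.111)^(1/0.71) ≈ 2.4547.
MPK = 0.29·2.4547^(-0.71) ≈ 0.1533.
MPK > n+g+δ = 0.111, so the economy is dynamically efficient (under-saving).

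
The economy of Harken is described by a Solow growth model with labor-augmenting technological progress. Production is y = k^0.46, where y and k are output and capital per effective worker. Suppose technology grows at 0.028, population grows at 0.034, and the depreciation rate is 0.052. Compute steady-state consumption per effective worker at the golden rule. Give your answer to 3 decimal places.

n + g + δ = 0.034 + 0.028 + 0.052 = 0.114.
At the golden rule the marginal product of capital equals n+g+δ: 0.46·k^(0.46−1) = 0.114. Solving, k_gold = (0.46/0.114)^(1/0.54) ≈ 13.2419.
y_gold = 13.2419^0.46 ≈ 3.2817.
c_gold = y_gold − (n+g+δ)·k_gold = 3.2817 − 0.114·13.2419 ≈ 1.7721.

c_gold ≈ 1.772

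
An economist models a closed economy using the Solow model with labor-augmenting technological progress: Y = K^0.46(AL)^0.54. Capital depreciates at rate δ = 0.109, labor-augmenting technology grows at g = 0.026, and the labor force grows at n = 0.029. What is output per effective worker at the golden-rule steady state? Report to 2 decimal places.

y_gold ≈ 2.41

Capital per effective worker breaks even when investment replaces (n + g + δ)·k; here n + g + δ = 0.164.
At the golden rule the marginal product of capital equals n+g+δ: 0.46·k^(0.46−1) = 0.164. Solving, k_gold = (0.46/0.164)^(1/0.54) ≈ 6.7526.
Output: y_gold = k_gold^0.46 = 6.7526^0.46 ≈ 2.4074.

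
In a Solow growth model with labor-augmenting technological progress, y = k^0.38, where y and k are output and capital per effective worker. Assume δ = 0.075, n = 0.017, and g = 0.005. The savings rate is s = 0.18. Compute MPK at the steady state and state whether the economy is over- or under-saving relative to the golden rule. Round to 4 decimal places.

under-saving; MPK ≈ 0.2048

Capital per effective worker breaks even when investment replaces (n + g + δ)·k; here n + g + δ = 0.097.
Steady-state k*: s·k^0.38 = 0.097·k gives k* = (0.18/0.097)^(1/0.62) ≈ 2.7106.
MPK = 0.38·2.7106^(-0.62) ≈ 0.2048.
MPK > n+g+δ = 0.097, so the economy is dynamically efficient (under-saving).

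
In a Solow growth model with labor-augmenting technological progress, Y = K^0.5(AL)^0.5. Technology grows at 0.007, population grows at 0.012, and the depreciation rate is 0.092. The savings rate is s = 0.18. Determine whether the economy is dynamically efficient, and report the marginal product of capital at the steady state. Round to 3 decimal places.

Capital per effective worker breaks even when investment replaces (n + g + δ)·k; here n + g + δ = 0.111.
Steady-state k*: s·k^0.5 = 0.111·k gives k* = (0.18/0.111)^(1/0.5) ≈ 2.6297.
MPK = 0.5·2.6297^(-0.5) ≈ 0.3083.
MPK > n+g+δ = 0.111, so the economy is dynamically efficient (under-saving).

dynamically efficient; MPK ≈ 0.308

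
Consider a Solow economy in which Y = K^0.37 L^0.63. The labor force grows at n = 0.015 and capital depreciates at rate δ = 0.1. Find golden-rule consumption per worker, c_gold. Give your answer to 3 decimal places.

Break-even investment rate: n + δ = 0.015 + 0.1 = 0.115.
Maximizing c = f(k) − (n+δ)·k gives f'(k) = n+δ, i.e. 0.37·k^(0.37−1) = 0.115, so k_gold = (0.37/0.115)^(1/0.63) ≈ 6.3909.
y_gold = 6.3909^0.37 ≈ 1.9864.
c_gold = y_gold − (n+δ)·k_gold = 1.9864 − 0.115·6.3909 ≈ 1.2514.

c_gold ≈ 1.251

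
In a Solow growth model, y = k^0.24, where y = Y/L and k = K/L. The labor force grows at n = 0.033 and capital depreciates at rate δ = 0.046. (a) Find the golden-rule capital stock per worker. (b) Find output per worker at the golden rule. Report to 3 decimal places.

n + δ = 0.033 + 0.046 = 0.079.
Maximizing c = f(k) − (n+δ)·k gives f'(k) = n+δ, i.e. 0.24·k^(0.24−1) = 0.079, so k_gold = (0.24/0.079)^(1/0.76) ≈ 4.3150.
y_gold = 4.3150^0.24 ≈ 1.4203.

(a) k_gold ≈ 4.315; (b) y_gold ≈ 1.420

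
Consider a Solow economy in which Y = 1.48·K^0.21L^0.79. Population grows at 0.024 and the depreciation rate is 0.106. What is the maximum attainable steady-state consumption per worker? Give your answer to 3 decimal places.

c_gold ≈ 1.474

The effective depreciation rate is n + δ = 0.024 + 0.106 = 0.13.
Setting f'(k) = n+δ gives 0.21·1.48·k^(0.21−1) = 0.13, hence k_gold = (0.21·1.48/0.13)^(1/0.79) ≈ 3.0141.
y_gold = 1.48·3.0141^0.21 ≈ 1.8659.
c_gold = y_gold − (n+δ)·k_gold = 1.8659 − 0.13·3.0141 ≈ 1.4741.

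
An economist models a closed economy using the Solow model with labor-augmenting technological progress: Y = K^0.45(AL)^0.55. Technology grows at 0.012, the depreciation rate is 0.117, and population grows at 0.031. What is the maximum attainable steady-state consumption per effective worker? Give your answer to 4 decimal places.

c_gold ≈ 1.2817

Capital per effective worker breaks even when investment replaces (n + g + δ)·k; here n + g + δ = 0.16.
Maximizing c = f(k) − (n+g+δ)·k gives f'(k) = n+g+δ, i.e. 0.45·k^(0.45−1) = 0.16, so k_gold = (0.45/0.16)^(1/0.55) ≈ 6.5544.
y_gold = 6.5544^0.45 ≈ 2.3304.
c_gold = y_gold − (n+g+δ)·k_gold = 2.3304 − 0.16·6.5544 ≈ 1.2817.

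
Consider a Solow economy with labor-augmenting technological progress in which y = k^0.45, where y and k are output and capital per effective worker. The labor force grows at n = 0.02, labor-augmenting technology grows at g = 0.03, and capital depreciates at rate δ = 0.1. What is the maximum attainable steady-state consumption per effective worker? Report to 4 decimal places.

The effective depreciation rate is n + g + δ = 0.02 + 0.03 + 0.1 = 0.15.
Maximizing c = f(k) − (n+g+δ)·k gives f'(k) = n+g+δ, i.e. 0.45·k^(0.45−1) = 0.15, so k_gold = (0.45/0.15)^(1/0.55) ≈ 7.3704.
y_gold = 7.3704^0.45 ≈ 2.4568.
c_gold = y_gold − (n+g+δ)·k_gold = 2.4568 − 0.15·7.3704 ≈ 1.3512.

c_gold ≈ 1.3512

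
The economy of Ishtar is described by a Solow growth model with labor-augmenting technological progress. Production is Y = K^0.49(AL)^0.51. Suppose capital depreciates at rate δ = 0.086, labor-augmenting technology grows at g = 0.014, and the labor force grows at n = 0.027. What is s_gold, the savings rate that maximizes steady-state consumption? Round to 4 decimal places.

Break-even investment rate: n + g + δ = 0.027 + 0.014 + 0.086 = 0.127.
At the golden rule MPK = n+g+δ, and in any Cobb-Douglas steady state s = (n+g+δ)·k/y = MPK·k/y = capital's share 0.49.

s_gold = 0.4900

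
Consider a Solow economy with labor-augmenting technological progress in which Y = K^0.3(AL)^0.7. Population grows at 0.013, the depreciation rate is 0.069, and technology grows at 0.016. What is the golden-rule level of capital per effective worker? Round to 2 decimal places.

k_gold ≈ 4.94

Capital per effective worker breaks even when investment replaces (n + g + δ)·k; here n + g + δ = 0.098.
Setting f'(k) = n+g+δ gives 0.3·k^(0.3−1) = 0.098, hence k_gold = (0.3/0.098)^(1/0.7) ≈ 4.9447.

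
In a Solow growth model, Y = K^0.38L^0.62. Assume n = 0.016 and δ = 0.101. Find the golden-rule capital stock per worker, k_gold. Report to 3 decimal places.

k_gold ≈ 6.686

Break-even investment rate: n + δ = 0.016 + 0.101 = 0.117.
Golden rule sets MPK = n+δ: 0.38·k^(0.38−1) = 0.117, so k_gold = (0.38/0.117)^(1/0.62) ≈ 6.6859.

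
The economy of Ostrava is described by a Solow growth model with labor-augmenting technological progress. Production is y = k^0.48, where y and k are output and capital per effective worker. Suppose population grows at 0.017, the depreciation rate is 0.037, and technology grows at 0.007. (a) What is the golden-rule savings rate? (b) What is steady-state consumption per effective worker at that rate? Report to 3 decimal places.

The effective depreciation rate is n + g + δ = 0.017 + 0.007 + 0.037 = 0.061.
For Cobb-Douglas, s_gold equals capital's share: s_gold = 0.48.
Maximizing c = f(k) − (n+g+δ)·k gives f'(k) = n+g+δ, i.e. 0.48·k^(0.48−1) = 0.061, so k_gold = (0.48/0.061)^(1/0.52) ≈ 52.8332.
y_gold = 52.8332^0.48 ≈ 6.7142; c_gold = (1−0.48)·y_gold ≈ 3.4914.

(a) s_gold = 0.480; (b) c_gold ≈ 3.491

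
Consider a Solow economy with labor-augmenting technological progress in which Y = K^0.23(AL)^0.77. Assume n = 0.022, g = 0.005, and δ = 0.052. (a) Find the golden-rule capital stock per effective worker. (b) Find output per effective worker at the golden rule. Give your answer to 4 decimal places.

(a) k_gold ≈ 4.0062; (b) y_gold ≈ 1.3760

Capital per effective worker breaks even when investment replaces (n + g + δ)·k; here n + g + δ = 0.079.
Setting f'(k) = n+g+δ gives 0.23·k^(0.23−1) = 0.079, hence k_gold = (0.23/0.079)^(1/0.77) ≈ 4.0062.
y_gold = 4.0062^0.23 ≈ 1.3760.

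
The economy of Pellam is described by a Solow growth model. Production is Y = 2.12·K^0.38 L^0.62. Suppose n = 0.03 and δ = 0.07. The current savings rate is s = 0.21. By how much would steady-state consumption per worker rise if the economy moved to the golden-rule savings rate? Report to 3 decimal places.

Δc ≈ 0.539

Break-even investment rate: n + δ = 0.03 + 0.07 = 0.1.
Current steady state (s = 0.21): k* = (0.21·2.12/0.1)^(1/0.62) ≈ 11.1188, y* = 2.12·11.1188^0.38 ≈ 5.2947, c* = (1−0.21)·5.2947 ≈ 4.1828.
Golden rule sets MPK = n+δ: 0.38·2.12·k^(0.38−1) = 0.1, so k_gold = (0.38·2.12/0.1)^(1/0.62) ≈ 28.9390.
y_gold = 2.12·28.9390^0.38 ≈ 7.6155, c_gold = y_gold − 0.1·k_gold ≈ 4.7216.
Gain: Δc = 4.7216 − 4.1828 ≈ 0.5388.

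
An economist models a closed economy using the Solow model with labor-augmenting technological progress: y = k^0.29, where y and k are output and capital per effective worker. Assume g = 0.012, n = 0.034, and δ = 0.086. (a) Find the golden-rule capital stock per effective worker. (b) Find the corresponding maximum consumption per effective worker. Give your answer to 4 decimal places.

(a) k_gold ≈ 3.0300; (b) c_gold ≈ 0.9792

n + g + δ = 0.034 + 0.012 + 0.086 = 0.132.
Golden rule sets MPK = n+g+δ: 0.29·k^(0.29−1) = 0.132, so k_gold = (0.29/0.132)^(1/0.71) ≈ 3.0300.
y_gold = 3.0300^0.29 ≈ 1.3792; c_gold = y_gold − 0.132·k_gold ≈ 0.9792.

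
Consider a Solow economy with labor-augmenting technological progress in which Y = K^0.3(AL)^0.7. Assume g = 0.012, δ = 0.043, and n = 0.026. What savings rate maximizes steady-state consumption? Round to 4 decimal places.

s_gold = 0.3000

Break-even investment rate: n + g + δ = 0.026 + 0.012 + 0.043 = 0.081.
At the golden rule MPK = n+g+δ, and in any Cobb-Douglas steady state s = (n+g+δ)·k/y = MPK·k/y = capital's share 0.3.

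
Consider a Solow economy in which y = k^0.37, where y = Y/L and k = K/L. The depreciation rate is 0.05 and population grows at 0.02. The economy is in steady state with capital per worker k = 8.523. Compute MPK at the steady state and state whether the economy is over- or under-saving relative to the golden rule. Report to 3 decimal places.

under-saving; MPK ≈ 0.096

Break-even investment rate: n + δ = 0.02 + 0.05 = 0.07.
MPK = 0.37·k^(0.37−1) = 0.37·8.523^(-0.63) ≈ 0.0959.
MPK > 0.07, so the economy is dynamically efficient (under-saving).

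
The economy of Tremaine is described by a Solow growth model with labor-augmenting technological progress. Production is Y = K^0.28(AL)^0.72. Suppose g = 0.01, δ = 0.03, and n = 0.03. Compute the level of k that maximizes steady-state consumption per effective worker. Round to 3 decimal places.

k_gold ≈ 6.858

n + g + δ = 0.03 + 0.01 + 0.03 = 0.07.
Golden rule sets MPK = n+g+δ: 0.28·k^(0.28−1) = 0.07, so k_gold = (0.28/0.07)^(1/0.72) ≈ 6.8580.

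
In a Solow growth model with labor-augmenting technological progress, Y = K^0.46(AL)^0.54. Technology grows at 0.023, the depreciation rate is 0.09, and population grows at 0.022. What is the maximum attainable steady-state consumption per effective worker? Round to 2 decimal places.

Break-even investment rate: n + g + δ = 0.022 + 0.023 + 0.09 = 0.135.
Maximizing c = f(k) − (n+g+δ)·k gives f'(k) = n+g+δ, i.e. 0.46·k^(0.46−1) = 0.135, so k_gold = (0.46/0.135)^(1/0.54) ≈ 9.6821.
y_gold = 9.6821^0.46 ≈ 2.8415.
c_gold = y_gold − (n+g+δ)·k_gold = 2.8415 − 0.135·9.6821 ≈ 1.5344.

c_gold ≈ 1.53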